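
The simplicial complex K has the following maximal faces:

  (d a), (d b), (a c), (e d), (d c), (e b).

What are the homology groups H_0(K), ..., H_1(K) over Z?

Take the total order a < b < c < d < e on the vertex set. Then K (dimension 1) consists of the simplices:

  0-simplices (5): a, b, c, d, e
  1-simplices (6): ac, ad, bd, be, cd, de

Hence C_0 ≅ Z^5, C_1 ≅ Z^6.

Boundary ∂_1: C_1 → C_0 sends each edge [p,q] (with p < q) to q − p. For instance
  ∂be = e − b.
This gives a 5×6 integer matrix of rank 4; reducing to Smith normal form yields diagonal entries (1,1,1,1).

Reading off H_k = ker ∂_k / im ∂_{k+1}:

  H_0: rank C_0 − rank ∂_1 = 5 − 4 = 1, and the invariant factors of ∂_1 are all 1, so H_0 = Z.
  H_1: rank ker ∂_1 − rank ∂_2 = (6 − 4) − 0 = 2, and there is no ∂_2, so H_1 = Z^2.

(K is a triangulation of a wedge of 2 circles.)

H_0 ≅ Z,  H_1 ≅ Z^2.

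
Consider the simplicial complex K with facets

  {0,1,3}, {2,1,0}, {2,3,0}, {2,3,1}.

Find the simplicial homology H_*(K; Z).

Fix the vertex order 0 < 1 < 2 < 3 and write every simplex with vertices in increasing order. Then dim K = 2 and the simplices of K are:

  0-simplices (4): [0], [1], [2], [3]
  1-simplices (6): [0,1], [0,2], [0,3], [1,2], [1,3], [2,3]
  2-simplices (4): [0,1,2], [0,1,3], [0,2,3], [1,2,3]

Hence C_0 ≅ Z^4, C_1 ≅ Z^6, C_2 ≅ Z^4.

The boundary map ∂_1: C_1 → C_0 sends each edge [p,q] (with p < q) to q − p.
The 4×6 boundary matrix has rank 3 and Smith normal form diag(1,1,1).

The boundary map ∂_2: C_2 → C_1 sends each 2-simplex [p,q,r] to [q,r] − [p,r] + [p,q]. For instance
  ∂[0,1,2] = [1,2] − [0,2] + [0,1],
  ∂[1,2,3] = [2,3] − [1,3] + [1,2].
As a 6×4 matrix over Z this has rank 3, with invariant factors (1,1,1).

From H_k ≅ ker(∂_k) / im(∂_{k+1}) we obtain:

  H_0: rank C_0 − rank ∂_1 = 4 − 3 = 1, and the invariant factors of ∂_1 are all 1, so H_0 = Z.
  H_1: rank ker ∂_1 − rank ∂_2 = (6 − 3) − 3 = 0, and the invariant factors of ∂_2 are all 1, so H_1 = 0.
  H_2: rank ker ∂_2 − rank ∂_3 = (4 − 3) − 0 = 1, and there is no ∂_3, so H_2 = Z.

H_0 ≅ Z,  H_1 = 0,  H_2 ≅ Z.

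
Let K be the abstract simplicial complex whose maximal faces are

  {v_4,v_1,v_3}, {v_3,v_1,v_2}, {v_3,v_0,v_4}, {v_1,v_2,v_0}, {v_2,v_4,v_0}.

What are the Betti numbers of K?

b_0 = 1, b_1 = 1, b_2 = 0.

Take the total order v_0 < v_1 < v_2 < v_3 < v_4 on the vertex set. Then K (dimension 2) consists of the simplices:

  0-simplices (5): [v_0], [v_1], [v_2], [v_3], [v_4]
  1-simplices (10): [v_0,v_1], [v_0,v_2], [v_0,v_3], [v_0,v_4], [v_1,v_2], [v_1,v_3], [v_1,v_4], [v_2,v_3], [v_2,v_4], [v_3,v_4]
  2-simplices (5): [v_0,v_1,v_2], [v_0,v_2,v_4], [v_0,v_3,v_4], [v_1,v_2,v_3], [v_1,v_3,v_4]

giving chain groups C_0 ≅ Z^5, C_1 ≅ Z^10, C_2 ≅ Z^5.

The boundary map ∂_1: C_1 → C_0 is given by ∂[p,q] = [q] − [p].
This gives a 5×10 integer matrix of rank 4; reducing to Smith normal form yields diagonal entries (1,1,1,1).

Boundary ∂_2: C_2 → C_1 acts by ∂[p,q,r] = [q,r] − [p,r] + [p,q]. For instance
  ∂[v_1,v_3,v_4] = [v_3,v_4] − [v_1,v_4] + [v_1,v_3],
  ∂[v_0,v_1,v_2] = [v_1,v_2] − [v_0,v_2] + [v_0,v_1].
The 10×5 boundary matrix has rank 5 and Smith normal form diag(1,1,1,1,1).

Computing H_k = (kernel of ∂_k) / (image of ∂_{k+1}):

  H_0: rank C_0 − rank ∂_1 = 5 − 4 = 1, and the invariant factors of ∂_1 are all 1, so H_0 ≅ Z.
  H_1: rank ker ∂_1 − rank ∂_2 = (10 − 4) − 5 = 1, and the invariant factors of ∂_2 are all 1, so H_1 ≅ Z.
  H_2: rank ker ∂_2 − rank ∂_3 = (5 − 5) − 0 = 0, and there is no ∂_3, so H_2 ≅ 0.

As a check, the Euler characteristic is 5 − 10 + 5 = 0, which agrees with 1 − 1 + 0 = 0.
(K is a triangulation of the Möbius band.)

Hence the Betti numbers are b_0 = 1, b_1 = 1, b_2 = 0.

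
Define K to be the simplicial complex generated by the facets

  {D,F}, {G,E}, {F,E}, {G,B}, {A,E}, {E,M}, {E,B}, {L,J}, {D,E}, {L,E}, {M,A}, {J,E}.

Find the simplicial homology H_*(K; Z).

Fix the vertex order A < B < D < E < F < G < J < L < M and write every simplex with vertices in increasing order. Then dim K = 1 and the simplices of K are:

  0-simplices (9): A, B, D, E, F, G, J, L, M
  1-simplices (12): AE, AM, BE, BG, DE, DF, EF, EG, EJ, EL, EM, JL

giving chain groups C_0 ≅ Z^9, C_1 ≅ Z^12.

The boundary map ∂_1: C_1 → C_0 sends each edge [p,q] (with p < q) to q − p.
This gives a 9×12 integer matrix of rank 8; reducing to Smith normal form yields diagonal entries (1,1,1,1,1,1,1,1).

Computing H_k = (kernel of ∂_k) / (image of ∂_{k+1}):

  H_0: rank C_0 − rank ∂_1 = 9 − 8 = 1, and the invariant factors of ∂_1 are all 1, so H_0 ≅ Z.
  H_1: rank ker ∂_1 − rank ∂_2 = (12 − 8) − 0 = 4, and there is no ∂_2, so H_1 ≅ Z^4.

H_0 ≅ Z,  H_1 ≅ Z^4.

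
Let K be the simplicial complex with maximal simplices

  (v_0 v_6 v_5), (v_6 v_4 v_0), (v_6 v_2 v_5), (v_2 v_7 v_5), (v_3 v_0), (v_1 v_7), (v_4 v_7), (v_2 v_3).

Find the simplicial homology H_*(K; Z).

H_0 = Z,  H_1 = Z^2,  H_2 = 0.

Fix the vertex order v_0 < v_1 < v_2 < v_3 < v_4 < v_5 < v_6 < v_7 and write every simplex with vertices in increasing order. Then dim K = 2 and the simplices of K are:

  0-simplices (8): [v_0], [v_1], [v_2], [v_3], [v_4], [v_5], [v_6], [v_7]
  1-simplices (13): [v_0,v_3], [v_0,v_4], [v_0,v_5], [v_0,v_6], [v_1,v_7], [v_2,v_3], [v_2,v_5], [v_2,v_6], [v_2,v_7], [v_4,v_6], [v_4,v_7], [v_5,v_6], [v_5,v_7]
  2-simplices (4): [v_0,v_4,v_6], [v_0,v_5,v_6], [v_2,v_5,v_6], [v_2,v_5,v_7]

so the chain groups are C_0 ≅ Z^8, C_1 ≅ Z^13, C_2 ≅ Z^4.

Boundary ∂_1: C_1 → C_0 maps an edge to its endpoints' difference, ∂[p,q] = q − p.
As a 8×13 matrix over Z this has rank 7, with invariant factors (1,1,1,1,1,1,1).

Boundary ∂_2: C_2 → C_1 acts by ∂[p,q,r] = [q,r] − [p,r] + [p,q]. For instance
  ∂[v_2,v_5,v_7] = [v_5,v_7] − [v_2,v_7] + [v_2,v_5],
  ∂[v_0,v_4,v_6] = [v_4,v_6] − [v_0,v_6] + [v_0,v_4].
The 13×4 boundary matrix has rank 4 and Smith normal form diag(1,1,1,1).

Computing H_k = (kernel of ∂_k) / (image of ∂_{k+1}):

  H_0: rank C_0 − rank ∂_1 = 8 − 7 = 1, and the invariant factors of ∂_1 are all 1, so H_0 ≅ Z.
  H_1: rank ker ∂_1 − rank ∂_2 = (13 − 7) − 4 = 2, and the invariant factors of ∂_2 are all 1, so H_1 ≅ Z^2.
  H_2: rank ker ∂_2 − rank ∂_3 = (4 − 4) − 0 = 0, and there is no ∂_3, so H_2 ≅ 0.

As a check, the Euler characteristic is 8 − 13 + 4 = -1, which agrees with 1 − 2 + 0 = -1.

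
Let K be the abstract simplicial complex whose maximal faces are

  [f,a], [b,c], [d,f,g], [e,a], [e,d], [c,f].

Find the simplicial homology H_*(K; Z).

K has 7 vertices, 8 edges, 1 triangle.
rank ∂_0 = 0, rank ∂_1 = 6 ⇒ b_0 = 7 − 0 − 6 = 1; all invariant factors of ∂_1 are 1 so no torsion. So H_0 = Z.
rank ∂_1 = 6, rank ∂_2 = 1 ⇒ b_1 = 8 − 6 − 1 = 1; all invariant factors of ∂_2 are 1 so no torsion. So H_1 = Z.
rank ∂_2 = 1, rank ∂_3 = 0 ⇒ b_2 = 1 − 1 − 0 = 0. So H_2 = 0.

H_0 = Z,  H_1 = Z,  H_2 = 0.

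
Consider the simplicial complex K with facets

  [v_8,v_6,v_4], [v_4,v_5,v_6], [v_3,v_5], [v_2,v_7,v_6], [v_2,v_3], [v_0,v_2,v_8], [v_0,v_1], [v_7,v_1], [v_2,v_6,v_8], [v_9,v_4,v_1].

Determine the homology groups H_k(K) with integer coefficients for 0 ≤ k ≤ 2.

H_0 = Z,  H_1 = Z^3,  H_2 = 0.

Take the total order v_0 < v_1 < v_2 < v_3 < v_4 < v_5 < v_6 < v_7 < v_8 < v_9 on the vertex set. Then K (dimension 2) consists of the simplices:

  0-simplices (10): [v_0], [v_1], [v_2], [v_3], [v_4], [v_5], [v_6], [v_7], [v_8], [v_9]
  1-simplices (18): (18 of them)
  2-simplices (6): [v_0,v_2,v_8], [v_1,v_4,v_9], [v_2,v_6,v_7], [v_2,v_6,v_8], [v_4,v_5,v_6], [v_4,v_6,v_8]

Hence C_0 ≅ Z^10, C_1 ≅ Z^18, C_2 ≅ Z^6.

Boundary ∂_1: C_1 → C_0 is given by ∂[p,q] = [q] − [p]. For instance
  ∂[v_2,v_8] = [v_8] − [v_2].
As a 10×18 matrix over Z this has rank 9, with invariant factors (1,1,1,1,1,1,1,1,1).

The boundary map ∂_2: C_2 → C_1 maps a triangle to the signed sum of its edges. For instance
  ∂[v_4,v_6,v_8] = [v_6,v_8] − [v_4,v_8] + [v_4,v_6],
  ∂[v_0,v_2,v_8] = [v_2,v_8] − [v_0,v_8] + [v_0,v_2].
This gives a 18×6 integer matrix of rank 6; reducing to Smith normal form yields diagonal entries (1,1,1,1,1,1).

Reading off H_k = ker ∂_k / im ∂_{k+1}:

  H_0: rank C_0 − rank ∂_1 = 10 − 9 = 1, and the invariant factors of ∂_1 are all 1, so H_0 ≅ Z.
  H_1: rank ker ∂_1 − rank ∂_2 = (18 − 9) − 6 = 3, and the invariant factors of ∂_2 are all 1, so H_1 ≅ Z^3.
  H_2: rank ker ∂_2 − rank ∂_3 = (6 − 6) − 0 = 0, and there is no ∂_3, so H_2 ≅ 0.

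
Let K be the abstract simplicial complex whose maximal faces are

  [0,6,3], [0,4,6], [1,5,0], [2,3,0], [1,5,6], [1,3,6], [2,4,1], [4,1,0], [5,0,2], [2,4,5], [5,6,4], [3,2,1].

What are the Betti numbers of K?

Order the vertices as 0 < 1 < 2 < 3 < 4 < 5 < 6. Listing each simplex with vertices in this order, K has dimension 2 with simplices:

  0-simplices (7): [0], [1], [2], [3], [4], [5], [6]
  1-simplices (18): [0,1], [0,2], [0,3], [0,4], [0,5], [0,6], [1,2], [1,3], [1,4], [1,5], [1,6], [2,3], [2,4], [2,5], [3,6], [4,5], [4,6], [5,6]
  2-simplices (12): [0,1,4], [0,1,5], [0,2,3], [0,2,5], [0,3,6], [0,4,6], [1,2,3], [1,2,4], [1,3,6], [1,5,6], [2,4,5], [4,5,6]

so the chain groups are C_0 ≅ Z^7, C_1 ≅ Z^18, C_2 ≅ Z^12.

Boundary ∂_1: C_1 → C_0 is given by ∂[p,q] = [q] − [p].
As a 7×18 matrix over Z this has rank 6, with invariant factors (1,1,1,1,1,1).

The boundary map ∂_2: C_2 → C_1 maps a triangle to the signed sum of its edges. For instance
  ∂[0,3,6] = [3,6] − [0,6] + [0,3],
  ∂[0,4,6] = [4,6] − [0,6] + [0,4].
The resulting 18×12 matrix has rank 12, and its Smith normal form has invariant factors (1,1,1,1,1,1,1,1,1,1,1,2).

From H_k ≅ ker(∂_k) / im(∂_{k+1}) we obtain:

  H_0: rank C_0 − rank ∂_1 = 7 − 6 = 1, and the invariant factors of ∂_1 are all 1, so H_0 ≅ Z.
  H_1: rank ker ∂_1 − rank ∂_2 = (18 − 6) − 12 = 0, and ∂_2 has invariant factor 2 > 1, so H_1 ≅ Z/2Z.
  H_2: rank ker ∂_2 − rank ∂_3 = (12 − 12) − 0 = 0, and there is no ∂_3, so H_2 ≅ 0.

(K is a triangulation of the real projective plane RP^2.)

Hence the Betti numbers are b_0 = 1, b_1 = 0, b_2 = 0.

b_0 = 1, b_1 = 0, b_2 = 0.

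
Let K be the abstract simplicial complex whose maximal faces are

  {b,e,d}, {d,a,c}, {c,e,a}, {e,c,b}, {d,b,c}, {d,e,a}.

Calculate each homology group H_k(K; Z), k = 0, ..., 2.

Take the total order a < b < c < d < e on the vertex set. Then K (dimension 2) consists of the simplices:

  0-simplices (5): a, b, c, d, e
  1-simplices (9): ac, ad, ae, bc, bd, be, cd, ce, de
  2-simplices (6): acd, ace, ade, bcd, bce, bde

Hence C_0 ≅ Z^5, C_1 ≅ Z^9, C_2 ≅ Z^6.

∂_1: C_1 → C_0 maps an edge to its endpoints' difference, ∂[p,q] = q − p. For instance
  ∂be = e − b.
As a 5×9 matrix over Z this has rank 4, with invariant factors (1,1,1,1).

∂_2: C_2 → C_1 maps a triangle to the signed sum of its edges. For instance
  ∂bde = de − be + bd,
  ∂acd = cd − ad + ac.
This gives a 9×6 integer matrix of rank 5; reducing to Smith normal form yields diagonal entries (1,1,1,1,1).

Now H_k = ker ∂_k / im ∂_{k+1}, so:

  H_0: rank C_0 − rank ∂_1 = 5 − 4 = 1, and the invariant factors of ∂_1 are all 1, so H_0 ≅ Z.
  H_1: rank ker ∂_1 − rank ∂_2 = (9 − 4) − 5 = 0, and the invariant factors of ∂_2 are all 1, so H_1 ≅ 0.
  H_2: rank ker ∂_2 − rank ∂_3 = (6 − 5) − 0 = 1, and there is no ∂_3, so H_2 ≅ Z.

As a check, the Euler characteristic is 5 − 9 + 6 = 2, which agrees with 1 − 0 + 1 = 2.

H_0 = Z,  H_1 = 0,  H_2 = Z.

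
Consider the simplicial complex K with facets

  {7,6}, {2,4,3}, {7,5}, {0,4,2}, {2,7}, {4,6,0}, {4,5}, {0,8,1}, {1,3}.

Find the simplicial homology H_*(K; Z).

K has 9 vertices, 15 edges, 4 triangles.
rank ∂_0 = 0, rank ∂_1 = 8 ⇒ b_0 = 9 − 0 − 8 = 1; all invariant factors of ∂_1 are 1 so no torsion. So H_0 ≅ Z.
rank ∂_1 = 8, rank ∂_2 = 4 ⇒ b_1 = 15 − 8 − 4 = 3; all invariant factors of ∂_2 are 1 so no torsion. So H_1 ≅ Z^3.
rank ∂_2 = 4, rank ∂_3 = 0 ⇒ b_2 = 4 − 4 − 0 = 0. So H_2 ≅ 0.

H_0 ≅ Z,  H_1 ≅ Z^3,  H_2 = 0.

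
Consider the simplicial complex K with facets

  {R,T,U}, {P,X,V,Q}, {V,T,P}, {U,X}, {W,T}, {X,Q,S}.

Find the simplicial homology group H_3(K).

H_3 = 0.

We work with the vertex ordering P < Q < R < S < T < U < V < W < X. The simplices of K, each written with vertices in increasing order, are:

  0-simplices (9): P, Q, R, S, T, U, V, W, X
  1-simplices (15): PQ, PT, PV, PX, QS, QV, QX, RT, RU, SX, TU, TV, TW, UX, VX
  2-simplices (7): PQV, PQX, PTV, PVX, QSX, QVX, RTU
  3-simplices (1): PQVX

so the chain groups are C_0 ≅ Z^9, C_1 ≅ Z^15, C_2 ≅ Z^7, C_3 ≅ Z^1.

Boundary ∂_1: C_1 → C_0 maps an edge to its endpoints' difference, ∂[p,q] = q − p.
The 9×15 boundary matrix has rank 8 and Smith normal form diag(1,1,1,1,1,1,1,1).

The boundary map ∂_2: C_2 → C_1 acts by ∂[p,q,r] = [q,r] − [p,r] + [p,q]. For instance
  ∂PQX = QX − PX + PQ,
  ∂RTU = TU − RU + RT.
The 15×7 boundary matrix has rank 6 and Smith normal form diag(1,1,1,1,1,1).

Boundary ∂_3: C_3 → C_2 sends each 3-simplex σ to the alternating sum Σ_i (−1)^i (σ with its i-th vertex removed). For instance
  ∂PQVX = QVX − PVX + PQX − PQV.
This gives a 7×1 integer matrix of rank 1; reducing to Smith normal form yields diagonal entries (1).

Now H_k = ker ∂_k / im ∂_{k+1}, so:

  H_3: rank ker ∂_3 − rank ∂_4 = (1 − 1) − 0 = 0, and there is no ∂_4, so H_3 ≅ 0.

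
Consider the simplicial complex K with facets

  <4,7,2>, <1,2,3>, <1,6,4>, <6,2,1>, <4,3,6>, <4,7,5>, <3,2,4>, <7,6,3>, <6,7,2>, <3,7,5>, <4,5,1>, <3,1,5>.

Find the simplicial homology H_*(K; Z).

H_0 = Z,  H_1 = Z_2,  H_2 = 0.

We work with the vertex ordering 1 < 2 < 3 < 4 < 5 < 6 < 7. The simplices of K, each written with vertices in increasing order, are:

  0-simplices (7): [1], [2], [3], [4], [5], [6], [7]
  1-simplices (18): [1,2], [1,3], [1,4], [1,5], [1,6], [2,3], [2,4], [2,6], [2,7], [3,4], [3,5], [3,6], [3,7], [4,5], [4,6], [4,7], [5,7], [6,7]
  2-simplices (12): [1,2,3], [1,2,6], [1,3,5], [1,4,5], [1,4,6], [2,3,4], [2,4,7], [2,6,7], [3,4,6], [3,5,7], [3,6,7], [4,5,7]

giving chain groups C_0 ≅ Z^7, C_1 ≅ Z^18, C_2 ≅ Z^12.

∂_1: C_1 → C_0 sends each edge [p,q] (with p < q) to q − p.
The 7×18 boundary matrix has rank 6 and Smith normal form diag(1,1,1,1,1,1).

∂_2: C_2 → C_1 maps a triangle to the signed sum of its edges. For instance
  ∂[3,5,7] = [5,7] − [3,7] + [3,5],
  ∂[1,4,6] = [4,6] − [1,6] + [1,4].
This gives a 18×12 integer matrix of rank 12; reducing to Smith normal form yields diagonal entries (1,1,1,1,1,1,1,1,1,1,1,2).

Computing H_k = (kernel of ∂_k) / (image of ∂_{k+1}):

  H_0: rank C_0 − rank ∂_1 = 7 − 6 = 1, and the invariant factors of ∂_1 are all 1, so H_0 = Z.
  H_1: rank ker ∂_1 − rank ∂_2 = (18 − 6) − 12 = 0, and ∂_2 has invariant factor 2 > 1, so H_1 = Z_2.
  H_2: rank ker ∂_2 − rank ∂_3 = (12 − 12) − 0 = 0, and there is no ∂_3, so H_2 = 0.

(K is a triangulation of the real projective plane RP^2.)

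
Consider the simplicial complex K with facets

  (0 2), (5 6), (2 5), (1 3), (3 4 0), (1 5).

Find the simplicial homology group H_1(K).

H_1 = Z.

K has 7 vertices, 8 edges, 1 triangle.
rank ∂_1 = 6, rank ∂_2 = 1 ⇒ b_1 = 8 − 6 − 1 = 1; all invariant factors of ∂_2 are 1 so no torsion. So H_1 = Z.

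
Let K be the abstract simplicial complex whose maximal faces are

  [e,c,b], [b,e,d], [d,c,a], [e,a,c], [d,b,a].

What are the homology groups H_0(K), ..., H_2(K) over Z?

H_0 ≅ Z,  H_1 ≅ Z,  H_2 = 0.

Fix the vertex order a < b < c < d < e and write every simplex with vertices in increasing order. Then dim K = 2 and the simplices of K are:

  0-simplices (5): a, b, c, d, e
  1-simplices (10): ab, ac, ad, ae, bc, bd, be, cd, ce, de
  2-simplices (5): abd, acd, ace, bce, bde

so the chain groups are C_0 ≅ Z^5, C_1 ≅ Z^10, C_2 ≅ Z^5.

Boundary ∂_1: C_1 → C_0 is given by ∂[p,q] = [q] − [p].
This gives a 5×10 integer matrix of rank 4; reducing to Smith normal form yields diagonal entries (1,1,1,1).

∂_2: C_2 → C_1 acts by ∂[p,q,r] = [q,r] − [p,r] + [p,q]. For instance
  ∂bce = ce − be + bc,
  ∂bde = de − be + bd.
This gives a 10×5 integer matrix of rank 5; reducing to Smith normal form yields diagonal entries (1,1,1,1,1).

Computing H_k = (kernel of ∂_k) / (image of ∂_{k+1}):

  H_0: rank C_0 − rank ∂_1 = 5 − 4 = 1, and the invariant factors of ∂_1 are all 1, so H_0 ≅ Z.
  H_1: rank ker ∂_1 − rank ∂_2 = (10 − 4) − 5 = 1, and the invariant factors of ∂_2 are all 1, so H_1 ≅ Z.
  H_2: rank ker ∂_2 − rank ∂_3 = (5 − 5) − 0 = 0, and there is no ∂_3, so H_2 ≅ 0.

(K is a triangulation of the Möbius band.)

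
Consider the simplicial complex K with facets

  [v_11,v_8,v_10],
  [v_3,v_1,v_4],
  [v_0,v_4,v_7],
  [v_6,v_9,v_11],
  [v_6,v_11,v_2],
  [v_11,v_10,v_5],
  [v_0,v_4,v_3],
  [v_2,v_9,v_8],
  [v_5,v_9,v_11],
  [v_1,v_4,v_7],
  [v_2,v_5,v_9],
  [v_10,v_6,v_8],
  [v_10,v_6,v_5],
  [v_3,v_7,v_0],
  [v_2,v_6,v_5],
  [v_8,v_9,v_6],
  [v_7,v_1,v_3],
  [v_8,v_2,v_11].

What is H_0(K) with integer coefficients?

Order the vertices as v_0 < v_1 < v_2 < v_3 < v_4 < v_5 < v_6 < v_7 < v_8 < v_9 < v_10 < v_11. Listing each simplex with vertices in this order, K has dimension 2 with simplices:

  0-simplices (12): [v_0], [v_1], [v_2], [v_3], [v_4], [v_5], [v_6], [v_7], [v_8], [v_9], [v_10], [v_11]
  1-simplices (27): (27 of them)
  2-simplices (18): (18 of them)

so the chain groups are C_0 ≅ Z^12, C_1 ≅ Z^27, C_2 ≅ Z^18.

The boundary map ∂_1: C_1 → C_0 maps an edge to its endpoints' difference, ∂[p,q] = q − p. For instance
  ∂[v_8,v_10] = [v_10] − [v_8].
This gives a 12×27 integer matrix of rank 10; reducing to Smith normal form yields diagonal entries (1,1,1,1,1,1,1,1,1,1).

The boundary map ∂_2: C_2 → C_1 acts by ∂[p,q,r] = [q,r] − [p,r] + [p,q]. For instance
  ∂[v_2,v_5,v_9] = [v_5,v_9] − [v_2,v_9] + [v_2,v_5],
  ∂[v_8,v_10,v_11] = [v_10,v_11] − [v_8,v_11] + [v_8,v_10].
The resulting 27×18 matrix has rank 17, and its Smith normal form has invariant factors (1,1,1,1,1,1,1,1,1,1,1,1,1,1,1,1,2).

Reading off H_k = ker ∂_k / im ∂_{k+1}:

  H_0: rank C_0 − rank ∂_1 = 12 − 10 = 2, and the invariant factors of ∂_1 are all 1, so H_0 = Z^2.

H_0 = Z^2.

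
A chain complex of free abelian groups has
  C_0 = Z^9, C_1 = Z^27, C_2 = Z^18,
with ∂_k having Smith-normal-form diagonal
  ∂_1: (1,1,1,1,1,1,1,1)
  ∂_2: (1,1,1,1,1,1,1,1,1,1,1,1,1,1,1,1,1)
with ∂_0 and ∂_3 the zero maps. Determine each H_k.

H_0 = Z,  H_1 = Z^2,  H_2 = Z.

H_0: b_0 = 9 − 0 − 8 = 1; torsion from ∂_1 factors > 1: none. So H_0 = Z.
H_1: b_1 = 27 − 8 − 17 = 2; torsion from ∂_2 factors > 1: none. So H_1 = Z^2.
H_2: b_2 = 18 − 17 − 0 = 1; torsion from ∂_3 factors > 1: none. So H_2 = Z.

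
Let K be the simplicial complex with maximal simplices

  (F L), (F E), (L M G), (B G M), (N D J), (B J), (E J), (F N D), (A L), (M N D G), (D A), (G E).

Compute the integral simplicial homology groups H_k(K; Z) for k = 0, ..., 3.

H_0 ≅ Z,  H_1 ≅ Z^5,  H_2 = 0,  H_3 = 0.

We work with the vertex ordering A < B < D < E < F < G < J < L < M < N. The simplices of K, each written with vertices in increasing order, are:

  0-simplices (10): A, B, D, E, F, G, J, L, M, N
  1-simplices (21): AD, AL, BG, BJ, BM, DF, DG, DJ, DM, DN, EF, EG, EJ, FL, FN, GL, GM, GN, JN, LM, MN
  2-simplices (8): BGM, DFN, DGM, DGN, DJN, DMN, GLM, GMN
  3-simplices (1): DGMN

so the chain groups are C_0 ≅ Z^10, C_1 ≅ Z^21, C_2 ≅ Z^8, C_3 ≅ Z^1.

The boundary map ∂_1: C_1 → C_0 sends each edge [p,q] (with p < q) to q − p. For instance
  ∂EG = G − E.
This gives a 10×21 integer matrix of rank 9; reducing to Smith normal form yields diagonal entries (1,1,1,1,1,1,1,1,1).

Boundary ∂_2: C_2 → C_1 acts by ∂[p,q,r] = [q,r] − [p,r] + [p,q]. For instance
  ∂GMN = MN − GN + GM,
  ∂DFN = FN − DN + DF.
The resulting 21×8 matrix has rank 7, and its Smith normal form has invariant factors (1,1,1,1,1,1,1).

The boundary map ∂_3: C_3 → C_2 sends each 3-simplex σ to the alternating sum Σ_i (−1)^i (σ with its i-th vertex removed). For instance
  ∂DGMN = GMN − DMN + DGN − DGM.
This gives a 8×1 integer matrix of rank 1; reducing to Smith normal form yields diagonal entries (1).

Reading off H_k = ker ∂_k / im ∂_{k+1}:

  H_0: rank C_0 − rank ∂_1 = 10 − 9 = 1, and the invariant factors of ∂_1 are all 1, so H_0 = Z.
  H_1: rank ker ∂_1 − rank ∂_2 = (21 − 9) − 7 = 5, and the invariant factors of ∂_2 are all 1, so H_1 = Z^5.
  H_2: rank ker ∂_2 − rank ∂_3 = (8 − 7) − 1 = 0, and the invariant factors of ∂_3 are all 1, so H_2 = 0.
  H_3: rank ker ∂_3 − rank ∂_4 = (1 − 1) − 0 = 0, and there is no ∂_4, so H_3 = 0.

As a check, the Euler characteristic is 10 − 21 + 8 − 1 = -4, which agrees with 1 − 5 + 0 − 0 = -4.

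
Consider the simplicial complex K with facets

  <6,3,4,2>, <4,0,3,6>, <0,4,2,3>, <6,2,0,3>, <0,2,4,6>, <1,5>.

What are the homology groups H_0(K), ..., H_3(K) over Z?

H_0 ≅ Z^2,  H_1 = 0,  H_2 = 0,  H_3 ≅ Z.

Fix the vertex order 0 < 1 < 2 < 3 < 4 < 5 < 6 and write every simplex with vertices in increasing order. Then dim K = 3 and the simplices of K are:

  0-simplices (7): [0], [1], [2], [3], [4], [5], [6]
  1-simplices (11): [0,2], [0,3], [0,4], [0,6], [1,5], [2,3], [2,4], [2,6], [3,4], [3,6], [4,6]
  2-simplices (10): [0,2,3], [0,2,4], [0,2,6], [0,3,4], [0,3,6], [0,4,6], [2,3,4], [2,3,6], [2,4,6], [3,4,6]
  3-simplices (5): [0,2,3,4], [0,2,3,6], [0,2,4,6], [0,3,4,6], [2,3,4,6]

Hence C_0 ≅ Z^7, C_1 ≅ Z^11, C_2 ≅ Z^10, C_3 ≅ Z^5.

The boundary map ∂_1: C_1 → C_0 is given by ∂[p,q] = [q] − [p]. For instance
  ∂[3,4] = [4] − [3].
The 7×11 boundary matrix has rank 5 and Smith normal form diag(1,1,1,1,1).

The boundary map ∂_2: C_2 → C_1 maps a triangle to the signed sum of its edges. For instance
  ∂[0,2,4] = [2,4] − [0,4] + [0,2],
  ∂[0,2,6] = [2,6] − [0,6] + [0,2].
The 11×10 boundary matrix has rank 6 and Smith normal form diag(1,1,1,1,1,1).

∂_3: C_3 → C_2 sends each 3-simplex σ to the alternating sum Σ_i (−1)^i (σ with its i-th vertex removed). For instance
  ∂[0,2,3,4] = [2,3,4] − [0,3,4] + [0,2,4] − [0,2,3],
  ∂[0,2,4,6] = [2,4,6] − [0,4,6] + [0,2,6] − [0,2,4].
The 10×5 boundary matrix has rank 4 and Smith normal form diag(1,1,1,1).

Computing H_k = (kernel of ∂_k) / (image of ∂_{k+1}):

  H_0: rank C_0 − rank ∂_1 = 7 − 5 = 2, and the invariant factors of ∂_1 are all 1, so H_0 = Z^2.
  H_1: rank ker ∂_1 − rank ∂_2 = (11 − 5) − 6 = 0, and the invariant factors of ∂_2 are all 1, so H_1 = 0.
  H_2: rank ker ∂_2 − rank ∂_3 = (10 − 6) − 4 = 0, and the invariant factors of ∂_3 are all 1, so H_2 = 0.
  H_3: rank ker ∂_3 − rank ∂_4 = (5 − 4) − 0 = 1, and there is no ∂_4, so H_3 = Z.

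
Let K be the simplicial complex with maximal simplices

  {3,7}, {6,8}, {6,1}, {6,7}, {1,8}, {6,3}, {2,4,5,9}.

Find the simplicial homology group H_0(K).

H_0 = Z^2.

We work with the vertex ordering 1 < 2 < 3 < 4 < 5 < 6 < 7 < 8 < 9. The simplices of K, each written with vertices in increasing order, are:

  0-simplices (9): [1], [2], [3], [4], [5], [6], [7], [8], [9]
  1-simplices (12): [1,6], [1,8], [2,4], [2,5], [2,9], [3,6], [3,7], [4,5], [4,9], [5,9], [6,7], [6,8]
  2-simplices (4): [2,4,5], [2,4,9], [2,5,9], [4,5,9]
  3-simplices (1): [2,4,5,9]

so the chain groups are C_0 ≅ Z^9, C_1 ≅ Z^12, C_2 ≅ Z^4, C_3 ≅ Z^1.

∂_1: C_1 → C_0 sends each edge [p,q] (with p < q) to q − p. For instance
  ∂[3,6] = [6] − [3].
The resulting 9×12 matrix has rank 7, and its Smith normal form has invariant factors (1,1,1,1,1,1,1).

∂_2: C_2 → C_1 maps a triangle to the signed sum of its edges. For instance
  ∂[4,5,9] = [5,9] − [4,9] + [4,5],
  ∂[2,4,5] = [4,5] − [2,5] + [2,4].
The 12×4 boundary matrix has rank 3 and Smith normal form diag(1,1,1).

∂_3: C_3 → C_2 sends each 3-simplex σ to the alternating sum Σ_i (−1)^i (σ with its i-th vertex removed). For instance
  ∂[2,4,5,9] = [4,5,9] − [2,5,9] + [2,4,9] − [2,4,5].
As a 4×1 matrix over Z this has rank 1, with invariant factors (1).

From H_k ≅ ker(∂_k) / im(∂_{k+1}) we obtain:

  H_0: rank C_0 − rank ∂_1 = 9 − 7 = 2, and the invariant factors of ∂_1 are all 1, so H_0 ≅ Z^2.

(K is a triangulation of the disjoint union of the 3-simplex and a wedge of 2 circles.)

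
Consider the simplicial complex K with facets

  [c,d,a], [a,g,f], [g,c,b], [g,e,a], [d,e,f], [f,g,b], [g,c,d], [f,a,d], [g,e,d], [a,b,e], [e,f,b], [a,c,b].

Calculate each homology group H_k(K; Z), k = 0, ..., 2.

We work with the vertex ordering a < b < c < d < e < f < g. The simplices of K, each written with vertices in increasing order, are:

  0-simplices (7): a, b, c, d, e, f, g
  1-simplices (18): ab, ac, ad, ae, af, ag, bc, be, bf, bg, cd, cg, de, df, dg, ef, eg, fg
  2-simplices (12): abc, abe, acd, adf, aeg, afg, bcg, bef, bfg, cdg, def, deg

Hence C_0 ≅ Z^7, C_1 ≅ Z^18, C_2 ≅ Z^12.

Boundary ∂_1: C_1 → C_0 sends each edge [p,q] (with p < q) to q − p. For instance
  ∂eg = g − e.
This gives a 7×18 integer matrix of rank 6; reducing to Smith normal form yields diagonal entries (1,1,1,1,1,1).

∂_2: C_2 → C_1 acts by ∂[p,q,r] = [q,r] − [p,r] + [p,q]. For instance
  ∂bfg = fg − bg + bf,
  ∂acd = cd − ad + ac.
This gives a 18×12 integer matrix of rank 12; reducing to Smith normal form yields diagonal entries (1,1,1,1,1,1,1,1,1,1,1,2).

Reading off H_k = ker ∂_k / im ∂_{k+1}:

  H_0: rank C_0 − rank ∂_1 = 7 − 6 = 1, and the invariant factors of ∂_1 are all 1, so H_0 ≅ Z.
  H_1: rank ker ∂_1 − rank ∂_2 = (18 − 6) − 12 = 0, and ∂_2 has invariant factor 2 > 1, so H_1 ≅ Z/2.
  H_2: rank ker ∂_2 − rank ∂_3 = (12 − 12) − 0 = 0, and there is no ∂_3, so H_2 ≅ 0.

H_0 ≅ Z,  H_1 ≅ Z/2,  H_2 = 0.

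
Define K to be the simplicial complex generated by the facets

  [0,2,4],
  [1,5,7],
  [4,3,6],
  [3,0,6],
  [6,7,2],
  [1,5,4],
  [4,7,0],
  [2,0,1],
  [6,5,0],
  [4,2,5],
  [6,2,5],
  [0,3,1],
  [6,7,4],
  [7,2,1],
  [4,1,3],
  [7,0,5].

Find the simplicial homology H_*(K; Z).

Order the vertices as 0 < 1 < 2 < 3 < 4 < 5 < 6 < 7. Listing each simplex with vertices in this order, K has dimension 2 with simplices:

  0-simplices (8): [0], [1], [2], [3], [4], [5], [6], [7]
  1-simplices (24): (24 of them)
  2-simplices (16): [0,1,2], [0,1,3], [0,2,4], [0,3,6], [0,4,7], [0,5,6], [0,5,7], [1,2,7], [1,3,4], [1,4,5], [1,5,7], [2,4,5], [2,5,6], [2,6,7], [3,4,6], [4,6,7]

so the chain groups are C_0 ≅ Z^8, C_1 ≅ Z^24, C_2 ≅ Z^16.

∂_1: C_1 → C_0 sends each edge [p,q] (with p < q) to q − p.
This gives a 8×24 integer matrix of rank 7; reducing to Smith normal form yields diagonal entries (1,1,1,1,1,1,1).

∂_2: C_2 → C_1 sends each 2-simplex [p,q,r] to [q,r] − [p,r] + [p,q]. For instance
  ∂[0,5,6] = [5,6] − [0,6] + [0,5],
  ∂[2,4,5] = [4,5] − [2,5] + [2,4].
The resulting 24×16 matrix has rank 15, and its Smith normal form has invariant factors (1,1,1,1,1,1,1,1,1,1,1,1,1,1,1).

From H_k ≅ ker(∂_k) / im(∂_{k+1}) we obtain:

  H_0: rank C_0 − rank ∂_1 = 8 − 7 = 1, and the invariant factors of ∂_1 are all 1, so H_0 = Z.
  H_1: rank ker ∂_1 − rank ∂_2 = (24 − 7) − 15 = 2, and the invariant factors of ∂_2 are all 1, so H_1 = Z^2.
  H_2: rank ker ∂_2 − rank ∂_3 = (16 − 15) − 0 = 1, and there is no ∂_3, so H_2 = Z.

As a check, the Euler characteristic is 8 − 24 + 16 = 0, which agrees with 1 − 2 + 1 = 0.

H_0 ≅ Z,  H_1 ≅ Z^2,  H_2 ≅ Z.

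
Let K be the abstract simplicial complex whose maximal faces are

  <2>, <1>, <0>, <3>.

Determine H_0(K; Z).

H_0 = Z^4.

K has 4 vertices.
rank ∂_0 = 0, rank ∂_1 = 0 ⇒ b_0 = 4 − 0 − 0 = 4. So H_0 = Z^4.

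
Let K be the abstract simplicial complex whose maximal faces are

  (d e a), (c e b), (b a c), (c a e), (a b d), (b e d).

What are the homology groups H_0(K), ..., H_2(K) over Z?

Take the total order a < b < c < d < e on the vertex set. Then K (dimension 2) consists of the simplices:

  0-simplices (5): a, b, c, d, e
  1-simplices (9): ab, ac, ad, ae, bc, bd, be, ce, de
  2-simplices (6): abc, abd, ace, ade, bce, bde

giving chain groups C_0 ≅ Z^5, C_1 ≅ Z^9, C_2 ≅ Z^6.

∂_1: C_1 → C_0 is given by ∂[p,q] = [q] − [p].
The 5×9 boundary matrix has rank 4 and Smith normal form diag(1,1,1,1).

The boundary map ∂_2: C_2 → C_1 sends each 2-simplex [p,q,r] to [q,r] − [p,r] + [p,q]. For instance
  ∂bde = de − be + bd,
  ∂bce = ce − be + bc.
This gives a 9×6 integer matrix of rank 5; reducing to Smith normal form yields diagonal entries (1,1,1,1,1).

Reading off H_k = ker ∂_k / im ∂_{k+1}:

  H_0: rank C_0 − rank ∂_1 = 5 − 4 = 1, and the invariant factors of ∂_1 are all 1, so H_0 ≅ Z.
  H_1: rank ker ∂_1 − rank ∂_2 = (9 − 4) − 5 = 0, and the invariant factors of ∂_2 are all 1, so H_1 ≅ 0.
  H_2: rank ker ∂_2 − rank ∂_3 = (6 − 5) − 0 = 1, and there is no ∂_3, so H_2 ≅ Z.

As a check, the Euler characteristic is 5 − 9 + 6 = 2, which agrees with 1 − 0 + 1 = 2.

H_0 = Z,  H_1 = 0,  H_2 = Z.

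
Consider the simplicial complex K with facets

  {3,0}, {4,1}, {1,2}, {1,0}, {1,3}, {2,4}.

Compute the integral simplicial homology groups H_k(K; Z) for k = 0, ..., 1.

H_0 ≅ Z,  H_1 ≅ Z^2.

We work with the vertex ordering 0 < 1 < 2 < 3 < 4. The simplices of K, each written with vertices in increasing order, are:

  0-simplices (5): [0], [1], [2], [3], [4]
  1-simplices (6): [0,1], [0,3], [1,2], [1,3], [1,4], [2,4]

so the chain groups are C_0 ≅ Z^5, C_1 ≅ Z^6.

The boundary map ∂_1: C_1 → C_0 sends each edge [p,q] (with p < q) to q − p. For instance
  ∂[2,4] = [4] − [2].
This gives a 5×6 integer matrix of rank 4; reducing to Smith normal form yields diagonal entries (1,1,1,1).

Now H_k = ker ∂_k / im ∂_{k+1}, so:

  H_0: rank C_0 − rank ∂_1 = 5 − 4 = 1, and the invariant factors of ∂_1 are all 1, so H_0 ≅ Z.
  H_1: rank ker ∂_1 − rank ∂_2 = (6 − 4) − 0 = 2, and there is no ∂_2, so H_1 ≅ Z^2.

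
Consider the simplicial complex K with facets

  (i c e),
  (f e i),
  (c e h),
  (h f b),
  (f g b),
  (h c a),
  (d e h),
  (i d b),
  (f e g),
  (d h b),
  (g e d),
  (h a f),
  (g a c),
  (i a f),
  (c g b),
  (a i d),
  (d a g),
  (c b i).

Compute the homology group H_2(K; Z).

Take the total order a < b < c < d < e < f < g < h < i on the vertex set. Then K (dimension 2) consists of the simplices:

  0-simplices (9): a, b, c, d, e, f, g, h, i
  1-simplices (27): ac, ad, af, ag, ah, ai, bc, bd, bf, bg, bh, bi, ce, cg, ch, ci, de, dg, dh, di, ef, eg, eh, ei, fg, fh, fi
  2-simplices (18): acg, ach, adg, adi, afh, afi, bcg, bci, bdh, bdi, bfg, bfh, ceh, cei, deg, deh, efg, efi

Hence C_0 ≅ Z^9, C_1 ≅ Z^27, C_2 ≅ Z^18.

Boundary ∂_1: C_1 → C_0 is given by ∂[p,q] = [q] − [p]. For instance
  ∂ai = i − a.
The 9×27 boundary matrix has rank 8 and Smith normal form diag(1,1,1,1,1,1,1,1).

∂_2: C_2 → C_1 sends each 2-simplex [p,q,r] to [q,r] − [p,r] + [p,q]. For instance
  ∂cei = ei − ci + ce,
  ∂efg = fg − eg + ef.
This gives a 27×18 integer matrix of rank 17; reducing to Smith normal form yields diagonal entries (1,1,1,1,1,1,1,1,1,1,1,1,1,1,1,1,1).

Computing H_k = (kernel of ∂_k) / (image of ∂_{k+1}):

  H_2: rank ker ∂_2 − rank ∂_3 = (18 − 17) − 0 = 1, and there is no ∂_3, so H_2 = Z.

H_2 ≅ Z.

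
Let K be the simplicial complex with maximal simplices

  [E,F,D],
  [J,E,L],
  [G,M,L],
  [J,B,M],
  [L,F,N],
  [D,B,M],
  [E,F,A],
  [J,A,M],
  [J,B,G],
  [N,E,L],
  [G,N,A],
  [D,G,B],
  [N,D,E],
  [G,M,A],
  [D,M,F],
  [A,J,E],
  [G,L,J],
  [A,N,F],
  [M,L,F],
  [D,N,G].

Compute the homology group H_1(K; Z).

H_1 = Z ⊕ Z/2Z.

We work with the vertex ordering A < B < D < E < F < G < J < L < M < N. The simplices of K, each written with vertices in increasing order, are:

  0-simplices (10): A, B, D, E, F, G, J, L, M, N
  1-simplices (30): AE, AF, AG, AJ, AM, AN, BD, BG, BJ, BM, DE, DF, DG, DM, DN, EF, EJ, EL, EN, FL, FM, FN, GJ, GL, GM, GN, JL, JM, LM, LN
  2-simplices (20): AEF, AEJ, AFN, AGM, AGN, AJM, BDG, BDM, BGJ, BJM, DEF, DEN, DFM, DGN, EJL, ELN, FLM, FLN, GJL, GLM

Hence C_0 ≅ Z^10, C_1 ≅ Z^30, C_2 ≅ Z^20.

Boundary ∂_1: C_1 → C_0 sends each edge [p,q] (with p < q) to q − p. For instance
  ∂AN = N − A.
The 10×30 boundary matrix has rank 9 and Smith normal form diag(1,1,1,1,1,1,1,1,1).

∂_2: C_2 → C_1 maps a triangle to the signed sum of its edges. For instance
  ∂AEJ = EJ − AJ + AE,
  ∂ELN = LN − EN + EL.
This gives a 30×20 integer matrix of rank 20; reducing to Smith normal form yields diagonal entries (1,1,1,1,1,1,1,1,1,1,1,1,1,1,1,1,1,1,1,2).

Reading off H_k = ker ∂_k / im ∂_{k+1}:

  H_1: rank ker ∂_1 − rank ∂_2 = (30 − 9) − 20 = 1, and ∂_2 has invariant factor 2 > 1, so H_1 ≅ Z ⊕ Z/2Z.

(K is a triangulation of the Klein bottle.)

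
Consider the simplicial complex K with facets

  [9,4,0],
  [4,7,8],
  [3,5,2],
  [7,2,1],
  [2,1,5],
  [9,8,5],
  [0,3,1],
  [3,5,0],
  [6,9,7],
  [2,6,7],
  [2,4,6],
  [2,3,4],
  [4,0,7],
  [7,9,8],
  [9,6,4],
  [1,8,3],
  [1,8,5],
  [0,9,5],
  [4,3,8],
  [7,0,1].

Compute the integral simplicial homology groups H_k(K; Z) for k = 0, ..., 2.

Fix the vertex order 0 < 1 < 2 < 3 < 4 < 5 < 6 < 7 < 8 < 9 and write every simplex with vertices in increasing order. Then dim K = 2 and the simplices of K are:

  0-simplices (10): [0], [1], [2], [3], [4], [5], [6], [7], [8], [9]
  1-simplices (30): (30 of them)
  2-simplices (20): (20 of them)

Hence C_0 ≅ Z^10, C_1 ≅ Z^30, C_2 ≅ Z^20.

∂_1: C_1 → C_0 is given by ∂[p,q] = [q] − [p]. For instance
  ∂[1,2] = [2] − [1].
This gives a 10×30 integer matrix of rank 9; reducing to Smith normal form yields diagonal entries (1,1,1,1,1,1,1,1,1).

∂_2: C_2 → C_1 sends each 2-simplex [p,q,r] to [q,r] − [p,r] + [p,q]. For instance
  ∂[0,4,9] = [4,9] − [0,9] + [0,4],
  ∂[5,8,9] = [8,9] − [5,9] + [5,8].
The 30×20 boundary matrix has rank 20 and Smith normal form diag(1,1,1,1,1,1,1,1,1,1,1,1,1,1,1,1,1,1,1,2).

Reading off H_k = ker ∂_k / im ∂_{k+1}:

  H_0: rank C_0 − rank ∂_1 = 10 − 9 = 1, and the invariant factors of ∂_1 are all 1, so H_0 ≅ Z.
  H_1: rank ker ∂_1 − rank ∂_2 = (30 − 9) − 20 = 1, and ∂_2 has invariant factor 2 > 1, so H_1 ≅ Z ⊕ Z/2.
  H_2: rank ker ∂_2 − rank ∂_3 = (20 − 20) − 0 = 0, and there is no ∂_3, so H_2 ≅ 0.

As a check, the Euler characteristic is 10 − 30 + 20 = 0, which agrees with 1 − 1 + 0 = 0.

H_0 = Z,  H_1 = Z ⊕ Z/2,  H_2 = 0.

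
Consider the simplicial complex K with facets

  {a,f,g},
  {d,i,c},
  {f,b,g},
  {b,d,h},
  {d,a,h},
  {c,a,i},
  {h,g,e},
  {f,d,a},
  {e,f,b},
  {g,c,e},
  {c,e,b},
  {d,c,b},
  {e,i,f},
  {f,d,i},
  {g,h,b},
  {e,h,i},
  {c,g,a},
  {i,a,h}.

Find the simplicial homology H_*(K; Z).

We work with the vertex ordering a < b < c < d < e < f < g < h < i. The simplices of K, each written with vertices in increasing order, are:

  0-simplices (9): a, b, c, d, e, f, g, h, i
  1-simplices (27): ac, ad, af, ag, ah, ai, bc, bd, be, bf, bg, bh, cd, ce, cg, ci, df, dh, di, ef, eg, eh, ei, fg, fi, gh, hi
  2-simplices (18): acg, aci, adf, adh, afg, ahi, bcd, bce, bdh, bef, bfg, bgh, cdi, ceg, dfi, efi, egh, ehi

so the chain groups are C_0 ≅ Z^9, C_1 ≅ Z^27, C_2 ≅ Z^18.

Boundary ∂_1: C_1 → C_0 maps an edge to its endpoints' difference, ∂[p,q] = q − p. For instance
  ∂df = f − d.
As a 9×27 matrix over Z this has rank 8, with invariant factors (1,1,1,1,1,1,1,1).

Boundary ∂_2: C_2 → C_1 acts by ∂[p,q,r] = [q,r] − [p,r] + [p,q]. For instance
  ∂bef = ef − bf + be,
  ∂ehi = hi − ei + eh.
This gives a 27×18 integer matrix of rank 18; reducing to Smith normal form yields diagonal entries (1,1,1,1,1,1,1,1,1,1,1,1,1,1,1,1,1,2).

Reading off H_k = ker ∂_k / im ∂_{k+1}:

  H_0: rank C_0 − rank ∂_1 = 9 − 8 = 1, and the invariant factors of ∂_1 are all 1, so H_0 ≅ Z.
  H_1: rank ker ∂_1 − rank ∂_2 = (27 − 8) − 18 = 1, and ∂_2 has invariant factor 2 > 1, so H_1 ≅ Z ⊕ Z/2Z.
  H_2: rank ker ∂_2 − rank ∂_3 = (18 − 18) − 0 = 0, and there is no ∂_3, so H_2 ≅ 0.

As a check, the Euler characteristic is 9 − 27 + 18 = 0, which agrees with 1 − 1 + 0 = 0.

H_0 ≅ Z,  H_1 ≅ Z ⊕ Z/2Z,  H_2 = 0.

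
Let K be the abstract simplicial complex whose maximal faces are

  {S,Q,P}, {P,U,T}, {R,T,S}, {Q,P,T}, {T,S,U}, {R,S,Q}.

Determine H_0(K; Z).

H_0 ≅ Z.

We work with the vertex ordering P < Q < R < S < T < U. The simplices of K, each written with vertices in increasing order, are:

  0-simplices (6): P, Q, R, S, T, U
  1-simplices (12): PQ, PS, PT, PU, QR, QS, QT, RS, RT, ST, SU, TU
  2-simplices (6): PQS, PQT, PTU, QRS, RST, STU

Hence C_0 ≅ Z^6, C_1 ≅ Z^12, C_2 ≅ Z^6.

The boundary map ∂_1: C_1 → C_0 is given by ∂[p,q] = [q] − [p]. For instance
  ∂PQ = Q − P.
The 6×12 boundary matrix has rank 5 and Smith normal form diag(1,1,1,1,1).

∂_2: C_2 → C_1 acts by ∂[p,q,r] = [q,r] − [p,r] + [p,q]. For instance
  ∂RST = ST − RT + RS,
  ∂PQS = QS − PS + PQ.
As a 12×6 matrix over Z this has rank 6, with invariant factors (1,1,1,1,1,1).

Now H_k = ker ∂_k / im ∂_{k+1}, so:

  H_0: rank C_0 − rank ∂_1 = 6 − 5 = 1, and the invariant factors of ∂_1 are all 1, so H_0 ≅ Z.

(K is a triangulation of the cylinder S^1 x I.)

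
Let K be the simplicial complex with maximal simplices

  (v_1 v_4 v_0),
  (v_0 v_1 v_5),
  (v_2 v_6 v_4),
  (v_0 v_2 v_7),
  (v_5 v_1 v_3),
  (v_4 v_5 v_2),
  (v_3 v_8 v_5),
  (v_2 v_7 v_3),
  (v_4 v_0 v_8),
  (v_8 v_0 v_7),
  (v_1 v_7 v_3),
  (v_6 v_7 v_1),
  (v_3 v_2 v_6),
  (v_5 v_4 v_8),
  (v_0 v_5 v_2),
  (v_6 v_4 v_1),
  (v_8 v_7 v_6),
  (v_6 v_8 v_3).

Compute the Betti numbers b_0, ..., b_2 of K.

Order the vertices as v_0 < v_1 < v_2 < v_3 < v_4 < v_5 < v_6 < v_7 < v_8. Listing each simplex with vertices in this order, K has dimension 2 with simplices:

  0-simplices (9): [v_0], [v_1], [v_2], [v_3], [v_4], [v_5], [v_6], [v_7], [v_8]
  1-simplices (27): (27 of them)
  2-simplices (18): (18 of them)

Hence C_0 ≅ Z^9, C_1 ≅ Z^27, C_2 ≅ Z^18.

∂_1: C_1 → C_0 maps an edge to its endpoints' difference, ∂[p,q] = q − p. For instance
  ∂[v_0,v_4] = [v_4] − [v_0].
This gives a 9×27 integer matrix of rank 8; reducing to Smith normal form yields diagonal entries (1,1,1,1,1,1,1,1).

The boundary map ∂_2: C_2 → C_1 maps a triangle to the signed sum of its edges. For instance
  ∂[v_6,v_7,v_8] = [v_7,v_8] − [v_6,v_8] + [v_6,v_7],
  ∂[v_2,v_4,v_5] = [v_4,v_5] − [v_2,v_5] + [v_2,v_4].
The resulting 27×18 matrix has rank 18, and its Smith normal form has invariant factors (1,1,1,1,1,1,1,1,1,1,1,1,1,1,1,1,1,2).

From H_k ≅ ker(∂_k) / im(∂_{k+1}) we obtain:

  H_0: rank C_0 − rank ∂_1 = 9 − 8 = 1, and the invariant factors of ∂_1 are all 1, so H_0 ≅ Z.
  H_1: rank ker ∂_1 − rank ∂_2 = (27 − 8) − 18 = 1, and ∂_2 has invariant factor 2 > 1, so H_1 ≅ Z × Z/2.
  H_2: rank ker ∂_2 − rank ∂_3 = (18 − 18) − 0 = 0, and there is no ∂_3, so H_2 ≅ 0.

As a check, the Euler characteristic is 9 − 27 + 18 = 0, which agrees with 1 − 1 + 0 = 0.

Hence the Betti numbers are b_0 = 1, b_1 = 1, b_2 = 0.

b_0 = 1, b_1 = 1, b_2 = 0.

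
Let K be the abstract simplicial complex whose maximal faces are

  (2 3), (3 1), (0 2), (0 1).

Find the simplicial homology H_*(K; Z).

Order the vertices as 0 < 1 < 2 < 3. Listing each simplex with vertices in this order, K has dimension 1 with simplices:

  0-simplices (4): [0], [1], [2], [3]
  1-simplices (4): [0,1], [0,2], [1,3], [2,3]

Hence C_0 ≅ Z^4, C_1 ≅ Z^4.

The boundary map ∂_1: C_1 → C_0 is given by ∂[p,q] = [q] − [p]. For instance
  ∂[2,3] = [3] − [2].
This gives a 4×4 integer matrix of rank 3; reducing to Smith normal form yields diagonal entries (1,1,1).

Now H_k = ker ∂_k / im ∂_{k+1}, so:

  H_0: rank C_0 − rank ∂_1 = 4 − 3 = 1, and the invariant factors of ∂_1 are all 1, so H_0 ≅ Z.
  H_1: rank ker ∂_1 − rank ∂_2 = (4 − 3) − 0 = 1, and there is no ∂_2, so H_1 ≅ Z.

H_0 ≅ Z,  H_1 ≅ Z.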